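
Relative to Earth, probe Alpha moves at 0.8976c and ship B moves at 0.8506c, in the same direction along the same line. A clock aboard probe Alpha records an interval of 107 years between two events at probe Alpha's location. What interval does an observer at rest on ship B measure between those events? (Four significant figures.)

The velocity of probe Alpha relative to ship B is (0.8976 − 0.8506)c / (1 − 0.8976×0.8506) = 0.19873c; relative speed 0.19873c.
γ for this relative speed: γ = 1/√(1 − 0.0394936) = 1.0204.
The clock on probe Alpha records proper time, so ship B measures Δt = γΔτ = 1.0204 × 107 = 109.2 years.

109.2 years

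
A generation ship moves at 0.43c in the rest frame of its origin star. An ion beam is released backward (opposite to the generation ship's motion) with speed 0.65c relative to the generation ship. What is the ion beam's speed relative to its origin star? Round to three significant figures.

Relativistic velocity addition: u = (u' + v)/(1 + u'v/c²), with u' = −0.65c and v = 0.43c.
Numerator: −0.65 + 0.43 = −0.22. Denominator: 1 + (−0.65)(0.43) = 0.7205.
u = −0.22/0.7205 = −0.30534, so the speed is 0.305c.

0.305c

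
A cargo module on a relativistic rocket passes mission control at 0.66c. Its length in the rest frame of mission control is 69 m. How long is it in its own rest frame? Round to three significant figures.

With β = 0.66, γ = 1/√(1 − 0.66²) = 1/√0.5644 = 1.3311.
Proper length: L₀ = γ·L = 1.3311 × 69 = 91.8 m.

91.8 m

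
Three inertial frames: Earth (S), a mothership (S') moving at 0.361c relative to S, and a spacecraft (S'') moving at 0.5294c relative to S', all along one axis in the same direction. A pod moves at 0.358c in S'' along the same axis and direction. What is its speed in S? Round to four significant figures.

First combine the pod and spacecraft (S''→S'): u₁ = (0.358 + 0.5294)/(1 + 0.358×0.5294) = 0.8874/1.1895252 = 0.74601.
Then combine with the mothership (S'→S): u = (0.74601 + 0.361)/(1 + 0.74601×0.361) = 1.10701/1.26930961 = 0.87214.

0.8721c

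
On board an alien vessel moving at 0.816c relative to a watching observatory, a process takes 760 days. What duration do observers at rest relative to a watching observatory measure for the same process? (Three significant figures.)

1310 days

Lorentz factor: γ = (1 − 0.665856)^(−1/2) = 1.7299.
The onboard clock measures proper time, so the interval in the rest frame of a watching observatory is dilated: Δt = γ·Δτ = 1.7299 × 760 days = 1310 days.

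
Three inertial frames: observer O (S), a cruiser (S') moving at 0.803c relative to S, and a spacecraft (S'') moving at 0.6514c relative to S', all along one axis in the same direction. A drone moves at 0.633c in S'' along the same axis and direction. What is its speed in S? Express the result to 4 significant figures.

Compose velocities in two stages. Stage 1 (into S'): u₁ = (0.633+0.6514)/(1+0.633×0.6514) = 0.90942.
Stage 2 (into S): u = (0.90942+0.803)/(1+0.90942×0.803) = 0.98969, so the speed is 0.9897c.

0.9897c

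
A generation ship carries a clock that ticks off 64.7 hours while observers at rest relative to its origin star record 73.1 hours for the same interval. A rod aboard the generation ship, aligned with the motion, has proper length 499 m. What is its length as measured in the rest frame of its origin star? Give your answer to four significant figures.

The time-dilation ratio gives γ = 73.1/64.7 = 1.12983.
The rod contracts by the same γ: 499 m / 1.12983 = 441.7 m.

441.7 m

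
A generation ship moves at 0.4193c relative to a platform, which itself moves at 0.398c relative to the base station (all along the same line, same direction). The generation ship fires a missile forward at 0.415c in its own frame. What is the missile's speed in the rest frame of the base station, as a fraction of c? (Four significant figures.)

0.8642c

Compose velocities in two stages. Stage 1 (into S'): u₁ = (0.415+0.4193)/(1+0.415×0.4193) = 0.71064.
Stage 2 (into S): u = (0.71064+0.398)/(1+0.71064×0.398) = 0.86421, so the speed is 0.8642c.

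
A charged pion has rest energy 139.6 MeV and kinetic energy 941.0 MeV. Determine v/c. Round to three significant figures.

0.992

K = (γ−1)mc², so γ = 1 + 941.0/139.6 = 7.7407.
Then v/c = √(1 − γ⁻²) = √(1 − 0.0166894) = √0.9833106 = 0.992.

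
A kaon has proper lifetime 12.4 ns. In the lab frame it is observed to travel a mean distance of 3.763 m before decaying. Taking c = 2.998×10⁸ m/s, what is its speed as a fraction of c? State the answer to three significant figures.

0.711c

Lab distance = (lab lifetime)·v = γτ·βc, so βγ = d/(cτ) = 3.763/(2.998×10⁸ × 1.240×10^-8) = 1.0122.
With βγ = 1.0122: γ² = 1 + (βγ)² = 2.02455, and β = (βγ)/γ = 1.0122/1.42287 = 0.711.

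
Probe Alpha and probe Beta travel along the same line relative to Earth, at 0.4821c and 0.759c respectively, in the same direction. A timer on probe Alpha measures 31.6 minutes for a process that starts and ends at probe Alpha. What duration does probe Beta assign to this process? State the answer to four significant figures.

Speed of probe Alpha in probe Beta's frame: u = (v_A − v_B)/(1 − v_A v_B/c²) = (0.4821 − 0.759)/(1 − 0.4821×0.759) = −0.2769/0.6340861 = −0.43669; |u| = 0.43669c.
At |u| = 0.43669c, γ = (1 − 0.190698)^(−1/2) = 1.1116.
Probe Alpha's interval is proper; time dilation gives Δt_B = γΔτ = 1.1116 × 31.6 minutes = 35.13 minutes.

35.13 minutes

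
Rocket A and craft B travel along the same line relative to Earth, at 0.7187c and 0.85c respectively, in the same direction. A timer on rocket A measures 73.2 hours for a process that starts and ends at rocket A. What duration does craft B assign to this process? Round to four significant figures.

The velocity of rocket A relative to craft B is (0.7187 − 0.85)c / (1 − 0.7187×0.85) = −0.33744c; relative speed 0.33744c.
γ for this relative speed: γ = 1/√(1 − 0.113866) = 1.0623.
Rocket A's interval is proper; time dilation gives Δt_B = γΔτ = 1.0623 × 73.2 hours = 77.76 hours.

77.76 hours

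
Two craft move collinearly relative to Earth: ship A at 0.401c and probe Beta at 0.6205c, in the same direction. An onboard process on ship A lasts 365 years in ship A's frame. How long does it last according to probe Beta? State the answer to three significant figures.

382 years

Transform ship A's velocity into probe Beta's frame: (0.401 − 0.6205)/(1 − 0.401·0.6205) = −0.2195/0.7511795, so the relative speed is 0.29221c.
γ for this relative speed: γ = 1/√(1 − 0.0853867) = 1.0456.
The clock on ship A records proper time, so probe Beta measures Δt = γΔτ = 1.0456 × 365 = 382 years.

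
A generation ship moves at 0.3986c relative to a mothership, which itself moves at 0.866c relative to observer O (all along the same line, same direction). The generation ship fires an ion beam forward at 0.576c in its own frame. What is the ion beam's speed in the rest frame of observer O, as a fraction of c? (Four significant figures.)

0.9835c

First combine the ion beam and generation ship (S''→S'): u₁ = (0.576 + 0.3986)/(1 + 0.576×0.3986) = 0.9746/1.2295936 = 0.79262.
Then combine with the mothership (S'→S): u = (0.79262 + 0.866)/(1 + 0.79262×0.866) = 1.65862/1.68640892 = 0.98352.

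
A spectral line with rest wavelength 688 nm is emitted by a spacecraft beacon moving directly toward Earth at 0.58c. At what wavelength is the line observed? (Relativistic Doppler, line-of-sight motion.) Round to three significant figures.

355 nm

Relativistic Doppler for wavelength: λ_obs = λ_src · √((1−β)/(1+β)).
With β = 0.58: factor = √(0.42/1.58) = 0.51558.
λ_obs = 688 × 0.51558 = 355 nm.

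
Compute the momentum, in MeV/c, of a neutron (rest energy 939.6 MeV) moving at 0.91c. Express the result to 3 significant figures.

2060 MeV/c

With β = 0.91, γ = 1/√(1 − 0.91²) = 1/√0.1719 = 2.4119.
Momentum: p = γβ·mc = 2.4119 × 0.91 × 939.6 MeV/c = 2060 MeV/c.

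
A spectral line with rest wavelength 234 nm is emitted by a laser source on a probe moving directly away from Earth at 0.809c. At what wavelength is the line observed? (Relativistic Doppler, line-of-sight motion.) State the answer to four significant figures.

720.1 nm

Relativistic Doppler for wavelength: λ_obs = λ_src · √((1+β)/(1−β)).
With β = 0.809: factor = √(1.809/0.191) = 3.0775.
λ_obs = 234 × 3.0775 = 720.1 nm.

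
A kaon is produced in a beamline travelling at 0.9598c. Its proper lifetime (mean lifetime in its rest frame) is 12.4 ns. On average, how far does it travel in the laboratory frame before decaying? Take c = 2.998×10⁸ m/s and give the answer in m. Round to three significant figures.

Lorentz factor: γ = (1 − 0.92121604)^(−1/2) = 3.5627.
Lab-frame lifetime: Δt = γτ = 3.5627 × 12.4 ns = 44.177 ns.
Distance: d = vΔt = 0.9598 × 2.998×10⁸ m/s × 4.4177×10^-8 s = 12.7 m.

12.7 m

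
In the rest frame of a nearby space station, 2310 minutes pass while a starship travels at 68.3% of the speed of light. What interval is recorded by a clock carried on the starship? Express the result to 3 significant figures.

1690 minutes

β² = 0.466489, so γ = 1/√0.533511 = 1.3691.
The moving clock records proper time: Δτ = Δt/γ = 2310/1.3691 = 1690 minutes.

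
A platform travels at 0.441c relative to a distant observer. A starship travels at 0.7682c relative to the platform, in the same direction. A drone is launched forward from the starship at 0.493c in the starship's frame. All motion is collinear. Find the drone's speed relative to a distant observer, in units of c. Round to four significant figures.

Apply u = (u'+v)/(1+u'v) twice. Drone in the platform frame: (0.493+0.7682)/(1+0.493·0.7682) = 1.2612/1.3787226 = 0.91476c.
That velocity, transformed to the rest frame of a distant observer: (0.91476+0.441)/(1+0.91476·0.441) = 1.35576/1.40340916 = 0.96605c.

0.9660c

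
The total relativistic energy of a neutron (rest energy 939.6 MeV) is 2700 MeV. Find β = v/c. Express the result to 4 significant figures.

Total energy E = γmc² gives γ = 2700/939.6 = 2.8736.
Hence β = √(1 − 1/γ²) = √(1 − 0.121101) = √0.878899 = 0.9375.

0.9375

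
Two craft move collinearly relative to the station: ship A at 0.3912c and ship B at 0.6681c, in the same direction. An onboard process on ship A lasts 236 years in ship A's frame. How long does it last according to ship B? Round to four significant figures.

254.6 years

The velocity of ship A relative to ship B is (0.3912 − 0.6681)c / (1 − 0.3912×0.6681) = −0.37488c; relative speed 0.37488c.
At |u| = 0.37488c, γ = (1 − 0.140535)^(−1/2) = 1.0787.
Ship A's interval is proper; time dilation gives Δt_B = γΔτ = 1.0787 × 236 years = 254.6 years.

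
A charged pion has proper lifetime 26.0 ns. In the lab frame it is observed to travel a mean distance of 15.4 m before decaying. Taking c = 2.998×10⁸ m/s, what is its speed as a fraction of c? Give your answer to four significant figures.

0.8922c

Lab distance = (lab lifetime)·v = γτ·βc, so βγ = d/(cτ) = 15.40/(2.998×10⁸ × 2.600×10^-8) = 1.9757.
With βγ = 1.9757: γ² = 1 + (βγ)² = 4.90339, and β = (βγ)/γ = 1.9757/2.21436 = 0.8922.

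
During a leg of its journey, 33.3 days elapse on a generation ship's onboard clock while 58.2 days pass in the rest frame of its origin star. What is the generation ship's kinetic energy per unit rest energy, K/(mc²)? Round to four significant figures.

γ = Δt/Δτ = 58.2/33.3 = 1.74775.
Since K = (γ−1)mc², K/(mc²) = 1.74775 − 1 = 0.7477.

0.7477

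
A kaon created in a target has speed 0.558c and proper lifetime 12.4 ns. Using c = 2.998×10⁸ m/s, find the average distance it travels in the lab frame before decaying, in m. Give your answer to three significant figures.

β² = 0.311364, so γ = 1/√0.688636 = 1.2051.
Lab-frame lifetime: Δt = γτ = 1.2051 × 12.4 ns = 14.943 ns.
Distance: d = vΔt = 0.558 × 2.998×10⁸ m/s × 1.4943×10^-8 s = 2.50 m.

2.50 m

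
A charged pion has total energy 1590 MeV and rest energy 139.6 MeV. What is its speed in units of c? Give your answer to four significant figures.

γ = E/(mc²) = 1590/139.6 = 11.39.
β = √(1 − 1/γ²) = √(1 − 0.00770819) = √0.99229181 = 0.9961.

0.9961c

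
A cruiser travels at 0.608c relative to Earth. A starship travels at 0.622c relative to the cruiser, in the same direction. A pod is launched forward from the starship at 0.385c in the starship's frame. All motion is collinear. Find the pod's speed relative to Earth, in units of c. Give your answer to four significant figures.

Apply u = (u'+v)/(1+u'v) twice. Pod in the cruiser frame: (0.385+0.622)/(1+0.385·0.622) = 1.007/1.23947 = 0.81244c.
That velocity, transformed to the rest frame of Earth: (0.81244+0.608)/(1+0.81244·0.608) = 1.42044/1.49396352 = 0.95079c.

0.9508c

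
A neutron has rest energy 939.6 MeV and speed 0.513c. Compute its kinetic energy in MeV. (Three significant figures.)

155 MeV

Lorentz factor: γ = (1 − 0.263169)^(−1/2) = 1.16497.
Kinetic energy: K = (γ − 1)mc² = (1.16497 − 1) × 939.6 MeV = 0.16497 × 939.6 = 155 MeV.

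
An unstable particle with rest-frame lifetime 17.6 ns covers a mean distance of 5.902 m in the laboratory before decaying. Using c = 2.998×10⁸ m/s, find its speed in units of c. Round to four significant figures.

0.7455c

d = βγcτ ⇒ βγ = d/(cτ) = 5.902 m / (5.27648 m) = 1.1185.
β = (βγ)/√(1+(βγ)²) = 1.1185/√2.25104 = 0.7455.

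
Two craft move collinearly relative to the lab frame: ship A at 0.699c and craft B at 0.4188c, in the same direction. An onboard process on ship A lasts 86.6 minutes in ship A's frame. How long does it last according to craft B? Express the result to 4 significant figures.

The velocity of ship A relative to craft B is (0.699 − 0.4188)c / (1 − 0.699×0.4188) = 0.39618c; relative speed 0.39618c.
γ for this relative speed: γ = 1/√(1 − 0.156959) = 1.0891.
The clock on ship A records proper time, so craft B measures Δt = γΔτ = 1.0891 × 86.6 = 94.32 minutes.

94.32 minutes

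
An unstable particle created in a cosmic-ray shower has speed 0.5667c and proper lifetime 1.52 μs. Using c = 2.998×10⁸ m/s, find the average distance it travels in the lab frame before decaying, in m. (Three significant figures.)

With β = 0.5667, γ = 1/√(1 − 0.5667²) = 1/√0.67885111 = 1.2137.
Lab-frame lifetime: Δt = γτ = 1.2137 × 1.52 μs = 1.8448 μs.
Distance: d = vΔt = 0.5667 × 2.998×10⁸ m/s × 1.8448×10^-6 s = 313 m.

313 m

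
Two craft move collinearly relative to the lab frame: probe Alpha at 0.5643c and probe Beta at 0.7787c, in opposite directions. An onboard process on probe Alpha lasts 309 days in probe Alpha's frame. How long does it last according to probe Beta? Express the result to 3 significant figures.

859 days

The velocity of probe Alpha relative to probe Beta is (0.5643 + 0.7787)c / (1 + 0.5643×0.7787) = 0.93301c; relative speed 0.93301c.
At |u| = 0.93301c, γ = (1 − 0.870508)^(−1/2) = 2.7789.
Probe Alpha's interval is proper; time dilation gives Δt_B = γΔτ = 2.7789 × 309 days = 859 days.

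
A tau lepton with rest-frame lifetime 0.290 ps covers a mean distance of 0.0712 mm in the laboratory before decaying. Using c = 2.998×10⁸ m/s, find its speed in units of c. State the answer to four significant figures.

0.6336c

Lab distance = (lab lifetime)·v = γτ·βc, so βγ = d/(cτ) = 7.120×10^-5/(2.998×10⁸ × 2.900×10^-13) = 0.81894.
With βγ = 0.81894: γ² = 1 + (βγ)² = 1.670663, and β = (βγ)/γ = 0.81894/1.29254 = 0.6336.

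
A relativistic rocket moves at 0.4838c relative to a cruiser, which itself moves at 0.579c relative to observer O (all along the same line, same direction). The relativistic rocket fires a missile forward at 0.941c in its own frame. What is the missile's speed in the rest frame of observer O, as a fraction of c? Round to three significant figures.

Apply u = (u'+v)/(1+u'v) twice. Missile in the cruiser frame: (0.941+0.4838)/(1+0.941·0.4838) = 1.4248/1.4552558 = 0.97907c.
That velocity, transformed to the rest frame of observer O: (0.97907+0.579)/(1+0.97907·0.579) = 1.55807/1.56688153 = 0.99438c.

0.994c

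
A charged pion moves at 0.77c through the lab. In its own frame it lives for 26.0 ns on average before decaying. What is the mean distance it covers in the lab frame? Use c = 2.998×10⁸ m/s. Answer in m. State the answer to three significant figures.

γ = 1/√(1 − β²) = 1/√(1 − 0.5929) = 1/√0.4071 = 1/0.638044 = 1.5673.
Lab-frame lifetime: Δt = γτ = 1.5673 × 26.0 ns = 40.75 ns.
Distance: d = vΔt = 0.77 × 2.998×10⁸ m/s × 4.0750×10^-8 s = 9.41 m.

9.41 m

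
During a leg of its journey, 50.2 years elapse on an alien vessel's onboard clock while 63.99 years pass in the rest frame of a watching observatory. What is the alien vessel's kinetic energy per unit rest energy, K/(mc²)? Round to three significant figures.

0.275

The time-dilation ratio gives γ = 63.99/50.2 = 1.2747.
K/(mc²) = γ − 1 = 1.2747 − 1 = 0.275.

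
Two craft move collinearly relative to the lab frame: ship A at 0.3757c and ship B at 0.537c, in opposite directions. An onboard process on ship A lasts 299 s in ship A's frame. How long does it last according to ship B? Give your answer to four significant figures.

459.6 s

Transform ship A's velocity into ship B's frame: (0.3757 + 0.537)/(1 + 0.3757·0.537) = 0.9127/1.2017509, so the relative speed is 0.75948c.
γ for this relative speed: γ = 1/√(1 − 0.57681) = 1.5372.
Ship A's interval is proper; time dilation gives Δt_B = γΔτ = 1.5372 × 299 s = 459.6 s.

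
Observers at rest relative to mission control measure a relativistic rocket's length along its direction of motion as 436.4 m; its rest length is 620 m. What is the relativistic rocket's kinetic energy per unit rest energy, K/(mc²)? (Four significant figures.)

0.4207

Length contraction gives γ = L₀/L = 620/436.4 = 1.42071.
K/(mc²) = γ − 1 = 1.42071 − 1 = 0.4207.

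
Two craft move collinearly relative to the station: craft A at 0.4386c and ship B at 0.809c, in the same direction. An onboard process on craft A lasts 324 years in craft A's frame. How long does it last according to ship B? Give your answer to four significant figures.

Transform craft A's velocity into ship B's frame: (0.4386 − 0.809)/(1 − 0.4386·0.809) = −0.3704/0.6451726, so the relative speed is 0.57411c.
γ for this relative speed: γ = 1/√(1 − 0.329602) = 1.2213.
Craft A's interval is proper; time dilation gives Δt_B = γΔτ = 1.2213 × 324 years = 395.7 years.

395.7 years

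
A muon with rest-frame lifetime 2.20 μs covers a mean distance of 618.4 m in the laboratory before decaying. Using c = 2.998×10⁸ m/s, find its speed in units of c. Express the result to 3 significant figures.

0.684c

Let x = d/(cτ) = 618.4 m / (2.998×10⁸ m/s × 2.200×10^-6 s) = 0.93759. Since d = βγcτ, x = βγ = β/√(1−β²).
Solving: β² = x²/(1+x²) = 0.879075/1.879075 = 0.467823, so β = 0.684.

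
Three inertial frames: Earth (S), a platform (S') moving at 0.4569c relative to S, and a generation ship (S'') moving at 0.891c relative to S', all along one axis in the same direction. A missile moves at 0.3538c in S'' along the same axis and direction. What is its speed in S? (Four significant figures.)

0.9797c

First combine the missile and generation ship (S''→S'): u₁ = (0.3538 + 0.891)/(1 + 0.3538×0.891) = 1.2448/1.3152358 = 0.94645.
Then combine with the platform (S'→S): u = (0.94645 + 0.4569)/(1 + 0.94645×0.4569) = 1.40335/1.432433005 = 0.9797.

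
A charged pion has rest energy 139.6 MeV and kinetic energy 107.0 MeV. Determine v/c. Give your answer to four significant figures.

0.8243

γ = 1 + K/(mc²) = 1 + 107.0/139.6 = 1.7665.
β = √(1 − 1/γ²) = √(1 − 0.320459) = √0.679541 = 0.8243.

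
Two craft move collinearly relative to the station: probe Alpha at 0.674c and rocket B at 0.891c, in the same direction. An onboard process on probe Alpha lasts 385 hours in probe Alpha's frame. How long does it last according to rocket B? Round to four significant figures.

The velocity of probe Alpha relative to rocket B is (0.674 − 0.891)c / (1 − 0.674×0.891) = −0.54323c; relative speed 0.54323c.
γ for this relative speed: γ = 1/√(1 − 0.295099) = 1.1911.
The clock on probe Alpha records proper time, so rocket B measures Δt = γΔτ = 1.1911 × 385 = 458.6 hours.

458.6 hours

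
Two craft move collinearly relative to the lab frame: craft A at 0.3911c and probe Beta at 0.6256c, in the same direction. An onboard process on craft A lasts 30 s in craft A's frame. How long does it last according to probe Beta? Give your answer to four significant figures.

31.56 s

Speed of craft A in probe Beta's frame: u = (v_A − v_B)/(1 − v_A v_B/c²) = (0.3911 − 0.6256)/(1 − 0.3911×0.6256) = −0.2345/0.75532784 = −0.31046; |u| = 0.31046c.
γ for this relative speed: γ = 1/√(1 − 0.0963854) = 1.052.
The clock on craft A records proper time, so probe Beta measures Δt = γΔτ = 1.052 × 30 = 31.56 s.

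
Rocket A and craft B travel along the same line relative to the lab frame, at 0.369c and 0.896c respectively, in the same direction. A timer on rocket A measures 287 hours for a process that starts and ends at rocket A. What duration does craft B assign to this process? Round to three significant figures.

Transform rocket A's velocity into craft B's frame: (0.369 − 0.896)/(1 − 0.369·0.896) = −0.527/0.669376, so the relative speed is 0.7873c.
γ for this relative speed: γ = 1/√(1 − 0.619841) = 1.6219.
The clock on rocket A records proper time, so craft B measures Δt = γΔτ = 1.6219 × 287 = 465 hours.

465 hours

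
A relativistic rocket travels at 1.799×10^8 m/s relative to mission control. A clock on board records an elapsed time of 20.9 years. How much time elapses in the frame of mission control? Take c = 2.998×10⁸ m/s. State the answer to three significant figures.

β = v/c = (1.799×10^8 m/s)/(2.998×10⁸ m/s) = 0.600067.
γ = 1/√(1 − β²) = 1/√(1 − 0.3600804) = 1/√0.6399196 = 1/0.79995 = 1.2501.
Time dilation: Δt = γ·Δτ = 1.2501 × 20.9 = 26.1 years.

26.1 years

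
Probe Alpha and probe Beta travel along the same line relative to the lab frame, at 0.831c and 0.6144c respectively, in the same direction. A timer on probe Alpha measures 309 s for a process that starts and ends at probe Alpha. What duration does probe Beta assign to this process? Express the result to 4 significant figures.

344.6 s

The velocity of probe Alpha relative to probe Beta is (0.831 − 0.6144)c / (1 − 0.831×0.6144) = 0.44255c; relative speed 0.44255c.
At |u| = 0.44255c, γ = (1 − 0.195851)^(−1/2) = 1.1151.
Probe Alpha's interval is proper; time dilation gives Δt_B = γΔτ = 1.1151 × 309 s = 344.6 s.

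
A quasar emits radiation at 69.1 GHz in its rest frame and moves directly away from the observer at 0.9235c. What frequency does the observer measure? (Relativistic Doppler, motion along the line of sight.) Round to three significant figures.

13.8 GHz

Relativistic Doppler (source moving away): f_obs = f_src · √((1−β)/(1+β)).
With β = 0.9235: factor = √(0.0765/1.9235) = 0.19943.
f_obs = 69.1 × 0.19943 = 13.8 GHz.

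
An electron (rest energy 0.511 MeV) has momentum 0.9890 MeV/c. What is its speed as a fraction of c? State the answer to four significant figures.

0.8884c

βγ = pc/(mc²) = 0.9890/0.511 = 1.9354.
Since γ² = 1 + (βγ)² = 4.74577, γ = √4.74577 = 2.17848, and β = (βγ)/γ = 1.9354/2.17848 = 0.8884.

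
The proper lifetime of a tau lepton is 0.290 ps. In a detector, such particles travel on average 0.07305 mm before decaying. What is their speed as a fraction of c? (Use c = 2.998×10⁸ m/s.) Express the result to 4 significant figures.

d = βγcτ ⇒ βγ = d/(cτ) = 7.305×10^-5 m / (8.6942×10^-5 m) = 0.84022.
β = (βγ)/√(1+(βγ)²) = 0.84022/√1.70597 = 0.6433.

0.6433c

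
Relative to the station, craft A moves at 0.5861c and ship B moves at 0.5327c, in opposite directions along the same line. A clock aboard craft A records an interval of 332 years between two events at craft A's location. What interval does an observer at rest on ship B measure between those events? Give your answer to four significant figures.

Speed of craft A in ship B's frame: u = (v_A + v_B)/(1 + v_A v_B/c²) = (0.5861 + 0.5327)/(1 + 0.5861×0.5327) = 1.1188/1.31221547 = 0.8526; |u| = 0.8526c.
At |u| = 0.8526c, γ = (1 − 0.726927)^(−1/2) = 1.9136.
The clock on craft A records proper time, so ship B measures Δt = γΔτ = 1.9136 × 332 = 635.3 years.

635.3 years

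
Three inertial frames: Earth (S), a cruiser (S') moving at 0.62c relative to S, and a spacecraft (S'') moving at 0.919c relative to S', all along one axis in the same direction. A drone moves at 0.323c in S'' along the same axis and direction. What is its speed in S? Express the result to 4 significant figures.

0.9899c

First combine the drone and spacecraft (S''→S'): u₁ = (0.323 + 0.919)/(1 + 0.323×0.919) = 1.242/1.296837 = 0.95771.
Then combine with the cruiser (S'→S): u = (0.95771 + 0.62)/(1 + 0.95771×0.62) = 1.57771/1.5937802 = 0.98992.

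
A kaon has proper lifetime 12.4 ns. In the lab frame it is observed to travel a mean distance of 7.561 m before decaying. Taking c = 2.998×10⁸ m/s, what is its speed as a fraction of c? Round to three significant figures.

0.897c

Lab distance = (lab lifetime)·v = γτ·βc, so βγ = d/(cτ) = 7.561/(2.998×10⁸ × 1.240×10^-8) = 2.0339.
With βγ = 2.0339: γ² = 1 + (βγ)² = 5.13675, and β = (βγ)/γ = 2.0339/2.26644 = 0.897.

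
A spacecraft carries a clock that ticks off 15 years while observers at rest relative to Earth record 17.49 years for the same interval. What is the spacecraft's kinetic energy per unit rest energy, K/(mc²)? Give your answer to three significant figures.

The time-dilation ratio gives γ = 17.49/15 = 1.166.
Since K = (γ−1)mc², K/(mc²) = 1.166 − 1 = 0.166.

0.166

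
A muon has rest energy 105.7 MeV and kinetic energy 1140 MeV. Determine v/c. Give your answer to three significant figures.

0.996

K = (γ−1)mc², so γ = 1 + 1140/105.7 = 11.785.
Then v/c = √(1 − γ⁻²) = √(1 − 0.00720014) = √0.99279986 = 0.996.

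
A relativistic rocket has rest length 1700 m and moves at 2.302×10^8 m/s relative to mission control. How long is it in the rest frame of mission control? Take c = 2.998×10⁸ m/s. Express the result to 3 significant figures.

β = v/c = (2.302×10^8 m/s)/(2.998×10⁸ m/s) = 0.767845.
With β = 0.767845, γ = 1/√(1 − 0.767845²) = 1/√0.4104141 = 1.5609.
Length contraction: L = L₀/γ = 1700/1.5609 = 1090 m.

1090 m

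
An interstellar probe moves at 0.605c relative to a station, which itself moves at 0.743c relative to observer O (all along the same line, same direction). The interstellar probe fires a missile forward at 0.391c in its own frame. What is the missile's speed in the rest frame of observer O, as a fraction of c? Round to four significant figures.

0.9687c

First combine the missile and interstellar probe (S''→S'): u₁ = (0.391 + 0.605)/(1 + 0.391×0.605) = 0.996/1.236555 = 0.80546.
Then combine with the station (S'→S): u = (0.80546 + 0.743)/(1 + 0.80546×0.743) = 1.54846/1.59845678 = 0.96872.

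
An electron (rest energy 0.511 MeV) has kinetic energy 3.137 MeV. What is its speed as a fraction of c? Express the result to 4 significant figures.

0.9901c

K = (γ−1)mc², so γ = 1 + 3.137/0.511 = 7.1389.
Then v/c = √(1 − γ⁻²) = √(1 − 0.0196217) = √0.9803783 = 0.9901.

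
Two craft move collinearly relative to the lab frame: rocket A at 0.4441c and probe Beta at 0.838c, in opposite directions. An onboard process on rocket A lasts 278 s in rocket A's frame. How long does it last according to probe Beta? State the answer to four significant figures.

Speed of rocket A in probe Beta's frame: u = (v_A + v_B)/(1 + v_A v_B/c²) = (0.4441 + 0.838)/(1 + 0.4441×0.838) = 1.2821/1.3721558 = 0.93437; |u| = 0.93437c.
γ for this relative speed: γ = 1/√(1 − 0.873047) = 2.8066.
Rocket A's interval is proper; time dilation gives Δt_B = γΔτ = 2.8066 × 278 s = 780.2 s.

780.2 s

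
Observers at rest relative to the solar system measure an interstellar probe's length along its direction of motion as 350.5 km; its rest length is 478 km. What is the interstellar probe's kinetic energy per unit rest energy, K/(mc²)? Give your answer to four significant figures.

From L = L₀/γ: γ = 478/350.5 = 1.36377.
Since K = (γ−1)mc², K/(mc²) = 1.36377 − 1 = 0.3638.

0.3638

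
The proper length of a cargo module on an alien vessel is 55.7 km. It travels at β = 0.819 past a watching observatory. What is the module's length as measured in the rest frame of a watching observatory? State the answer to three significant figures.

γ = 1/√(1 − β²) = 1/√(1 − 0.670761) = 1/√0.329239 = 1/0.573794 = 1.7428.
Length contraction: L = L₀/γ = 55.7/1.7428 = 32.0 km.

32.0 km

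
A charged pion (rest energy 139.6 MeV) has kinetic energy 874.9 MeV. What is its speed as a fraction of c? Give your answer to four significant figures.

0.9905c

K = (γ−1)mc², so γ = 1 + 874.9/139.6 = 7.2672.
Then v/c = √(1 − γ⁻²) = √(1 − 0.018935) = √0.981065 = 0.9905.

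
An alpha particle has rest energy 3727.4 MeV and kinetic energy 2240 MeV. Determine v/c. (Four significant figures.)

0.7809

γ = 1 + K/(mc²) = 1 + 2240/3727.4 = 1.601.
β = √(1 − 1/γ²) = √(1 − 0.390137) = √0.609863 = 0.7809.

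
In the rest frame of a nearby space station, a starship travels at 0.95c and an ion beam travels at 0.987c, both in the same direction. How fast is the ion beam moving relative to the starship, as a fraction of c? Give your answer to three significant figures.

Transform to the starship's frame: u' = (u − v)/(1 − uv/c²).
u' = (0.987 − 0.95)/(1 − 0.987×0.95) = 0.037/0.06235 = 0.59342.
Speed in the starship's frame: 0.593c (in the same direction).

0.593c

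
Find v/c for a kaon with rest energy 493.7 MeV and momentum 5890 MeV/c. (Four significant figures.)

βγ = pc/(mc²) = 5890/493.7 = 11.93.
Since γ² = 1 + (βγ)² = 143.325, γ = √143.325 = 11.9718, and β = (βγ)/γ = 11.93/11.9718 = 0.9965.

0.9965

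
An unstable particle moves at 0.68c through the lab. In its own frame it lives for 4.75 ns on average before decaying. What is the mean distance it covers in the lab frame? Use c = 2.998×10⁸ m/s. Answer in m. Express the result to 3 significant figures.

β² = 0.4624, so γ = 1/√0.5376 = 1.3639.
Lab-frame lifetime: Δt = γτ = 1.3639 × 4.75 ns = 6.4785 ns.
Distance: d = vΔt = 0.68 × 2.998×10⁸ m/s × 6.4785×10^-9 s = 1.32 m.

1.32 m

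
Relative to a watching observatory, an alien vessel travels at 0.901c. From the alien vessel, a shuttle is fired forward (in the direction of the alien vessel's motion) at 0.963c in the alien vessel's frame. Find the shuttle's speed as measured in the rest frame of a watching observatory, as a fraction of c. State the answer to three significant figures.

0.998c

In units of c, u = (u' + v)/(1 + u'v) with u' = 0.963 and v = 0.901.
Numerator: 0.963 + 0.901 = 1.864. Denominator: 1 + (0.963)(0.901) = 1.867663.
u = 1.864/1.867663 = 0.99804, so the speed is 0.998c.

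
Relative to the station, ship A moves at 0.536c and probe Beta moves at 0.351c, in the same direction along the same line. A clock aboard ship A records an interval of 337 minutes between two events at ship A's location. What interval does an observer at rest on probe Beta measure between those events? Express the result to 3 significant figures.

Speed of ship A in probe Beta's frame: u = (v_A − v_B)/(1 − v_A v_B/c²) = (0.536 − 0.351)/(1 − 0.536×0.351) = 0.185/0.811864 = 0.22787; |u| = 0.22787c.
γ for this relative speed: γ = 1/√(1 − 0.0519247) = 1.027.
Ship A's interval is proper; time dilation gives Δt_B = γΔτ = 1.027 × 337 minutes = 346 minutes.

346 minutes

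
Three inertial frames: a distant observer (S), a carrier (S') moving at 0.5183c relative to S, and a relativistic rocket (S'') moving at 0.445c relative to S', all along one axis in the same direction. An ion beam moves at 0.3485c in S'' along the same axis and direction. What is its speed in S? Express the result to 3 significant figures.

0.889c

Apply u = (u'+v)/(1+u'v) twice. Ion beam in the carrier frame: (0.3485+0.445)/(1+0.3485·0.445) = 0.7935/1.1550825 = 0.68696c.
That velocity, transformed to the rest frame of a distant observer: (0.68696+0.5183)/(1+0.68696·0.5183) = 1.20526/1.356051368 = 0.8888c.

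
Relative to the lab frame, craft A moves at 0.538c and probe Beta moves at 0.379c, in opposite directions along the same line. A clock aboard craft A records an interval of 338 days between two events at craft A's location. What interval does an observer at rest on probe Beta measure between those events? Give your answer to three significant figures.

522 days

Speed of craft A in probe Beta's frame: u = (v_A + v_B)/(1 + v_A v_B/c²) = (0.538 + 0.379)/(1 + 0.538×0.379) = 0.917/1.203902 = 0.76169; |u| = 0.76169c.
At |u| = 0.76169c, γ = (1 − 0.580172)^(−1/2) = 1.5433.
Craft A's interval is proper; time dilation gives Δt_B = γΔτ = 1.5433 × 338 days = 522 days.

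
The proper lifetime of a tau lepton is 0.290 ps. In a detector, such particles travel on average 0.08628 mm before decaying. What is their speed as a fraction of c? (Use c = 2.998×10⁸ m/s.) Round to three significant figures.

0.704c

d = βγcτ ⇒ βγ = d/(cτ) = 8.628×10^-5 m / (8.6942×10^-5 m) = 0.99239.
β = (βγ)/√(1+(βγ)²) = 0.99239/√1.984838 = 0.704.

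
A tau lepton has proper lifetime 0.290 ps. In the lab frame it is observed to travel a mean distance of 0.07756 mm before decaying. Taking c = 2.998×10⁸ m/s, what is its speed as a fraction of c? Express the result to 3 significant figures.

d = βγcτ ⇒ βγ = d/(cτ) = 7.756×10^-5 m / (8.6942×10^-5 m) = 0.89209.
β = (βγ)/√(1+(βγ)²) = 0.89209/√1.795825 = 0.666.

0.666c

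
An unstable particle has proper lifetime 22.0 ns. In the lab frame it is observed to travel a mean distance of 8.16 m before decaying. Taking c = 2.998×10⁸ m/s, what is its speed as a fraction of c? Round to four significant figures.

Lab distance = (lab lifetime)·v = γτ·βc, so βγ = d/(cτ) = 8.160/(2.998×10⁸ × 2.200×10^-8) = 1.2372.
With βγ = 1.2372: γ² = 1 + (βγ)² = 2.53066, and β = (βγ)/γ = 1.2372/1.5908 = 0.7777.

0.7777c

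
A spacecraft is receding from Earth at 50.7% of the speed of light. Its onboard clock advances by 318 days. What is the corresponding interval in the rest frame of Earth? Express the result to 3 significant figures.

369 days

γ = 1/√(1 − β²) = 1/√(1 − 0.257049) = 1/√0.742951 = 1/0.861946 = 1.1602.
Time dilation: Δt = γ·Δτ = 1.1602 × 318 = 369 days.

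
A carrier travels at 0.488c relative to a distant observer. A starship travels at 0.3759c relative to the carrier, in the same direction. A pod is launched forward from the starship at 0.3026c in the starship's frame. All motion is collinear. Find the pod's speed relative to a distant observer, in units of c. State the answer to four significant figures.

Apply u = (u'+v)/(1+u'v) twice. Pod in the carrier frame: (0.3026+0.3759)/(1+0.3026·0.3759) = 0.6785/1.11374734 = 0.6092c.
That velocity, transformed to the rest frame of a distant observer: (0.6092+0.488)/(1+0.6092·0.488) = 1.0972/1.2972896 = 0.84576c.

0.8458c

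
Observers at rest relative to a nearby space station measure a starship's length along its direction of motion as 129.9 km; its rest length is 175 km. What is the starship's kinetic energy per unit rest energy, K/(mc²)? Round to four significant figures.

Length contraction gives γ = L₀/L = 175/129.9 = 1.34719.
K/(mc²) = γ − 1 = 1.34719 − 1 = 0.3472.

0.3472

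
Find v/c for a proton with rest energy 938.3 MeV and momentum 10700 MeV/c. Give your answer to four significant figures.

0.9962

βγ = pc/(mc²) = 10700/938.3 = 11.404.
Since γ² = 1 + (βγ)² = 131.051, γ = √131.051 = 11.4478, and β = (βγ)/γ = 11.404/11.4478 = 0.9962.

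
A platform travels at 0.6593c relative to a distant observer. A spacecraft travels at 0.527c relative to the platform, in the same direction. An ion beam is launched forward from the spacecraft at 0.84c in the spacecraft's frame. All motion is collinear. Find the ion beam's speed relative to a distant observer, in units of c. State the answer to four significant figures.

0.9890c

Apply u = (u'+v)/(1+u'v) twice. Ion beam in the platform frame: (0.84+0.527)/(1+0.84·0.527) = 1.367/1.44268 = 0.94754c.
That velocity, transformed to the rest frame of a distant observer: (0.94754+0.6593)/(1+0.94754·0.6593) = 1.60684/1.624713122 = 0.989c.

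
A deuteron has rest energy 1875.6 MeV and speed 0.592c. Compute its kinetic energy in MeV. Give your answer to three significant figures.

With β = 0.592, γ = 1/√(1 − 0.592²) = 1/√0.649536 = 1.24079.
Kinetic energy: K = (γ − 1)mc² = (1.24079 − 1) × 1875.6 MeV = 0.24079 × 1875.6 = 452 MeV.

452 MeV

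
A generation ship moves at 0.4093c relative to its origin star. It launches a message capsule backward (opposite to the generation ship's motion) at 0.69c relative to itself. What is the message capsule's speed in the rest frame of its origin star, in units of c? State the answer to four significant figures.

In units of c, u = (u' + v)/(1 + u'v) with u' = −0.69 and v = 0.4093.
Numerator: −0.69 + 0.4093 = −0.2807. Denominator: 1 + (−0.69)(0.4093) = 0.717583.
u = −0.2807/0.717583 = −0.39117, so the speed is 0.3912c.

0.3912c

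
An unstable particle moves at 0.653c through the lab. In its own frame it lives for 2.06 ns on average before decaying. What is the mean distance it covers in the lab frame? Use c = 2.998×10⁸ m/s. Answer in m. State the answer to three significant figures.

β² = 0.426409, so γ = 1/√0.573591 = 1.3204.
Lab-frame lifetime: Δt = γτ = 1.3204 × 2.06 ns = 2.72 ns.
Distance: d = vΔt = 0.653 × 2.998×10⁸ m/s × 2.7200×10^-9 s = 0.532 m.

0.532 m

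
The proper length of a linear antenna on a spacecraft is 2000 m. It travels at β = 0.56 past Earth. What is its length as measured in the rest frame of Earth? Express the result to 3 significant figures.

Lorentz factor: γ = (1 − 0.3136)^(−1/2) = 1.207.
Along the direction of motion the measured length is L₀/γ = 2000/1.207 = 1660 m.

1660 m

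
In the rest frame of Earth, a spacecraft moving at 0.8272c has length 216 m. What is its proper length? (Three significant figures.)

With β = 0.8272, γ = 1/√(1 − 0.8272²) = 1/√0.31574016 = 1.7797.
Proper length: L₀ = γ·L = 1.7797 × 216 = 384 m.

384 m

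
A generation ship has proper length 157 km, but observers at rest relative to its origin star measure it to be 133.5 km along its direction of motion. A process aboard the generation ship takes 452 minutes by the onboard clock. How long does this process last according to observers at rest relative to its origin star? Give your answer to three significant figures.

532 minutes

Length contraction gives γ = L₀/L = 157/133.5 = 1.17603.
Δt = γΔτ = 1.17603 × 452 = 532 minutes.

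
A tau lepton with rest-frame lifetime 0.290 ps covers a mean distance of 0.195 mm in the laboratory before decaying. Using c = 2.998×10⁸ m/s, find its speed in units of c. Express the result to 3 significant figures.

0.913c

Lab distance = (lab lifetime)·v = γτ·βc, so βγ = d/(cτ) = 1.950×10^-4/(2.998×10⁸ × 2.900×10^-13) = 2.2429.
With βγ = 2.2429: γ² = 1 + (βγ)² = 6.0306, and β = (βγ)/γ = 2.2429/2.45573 = 0.913.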